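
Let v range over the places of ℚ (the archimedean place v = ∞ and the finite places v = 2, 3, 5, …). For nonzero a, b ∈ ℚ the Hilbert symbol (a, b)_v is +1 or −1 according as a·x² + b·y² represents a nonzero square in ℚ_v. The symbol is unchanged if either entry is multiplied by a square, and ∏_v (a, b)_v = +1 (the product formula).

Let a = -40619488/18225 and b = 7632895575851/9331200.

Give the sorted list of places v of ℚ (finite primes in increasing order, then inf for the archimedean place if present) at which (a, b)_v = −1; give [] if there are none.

(a, b) ≡ (-15022, 10908118) mod (ℚ^×)²; places V = {2, 3, 5, 7, 13, 17, 23, 29, 37, ∞}.
(a,b)_17: α=0, u≡6; β=1, v≡14 (mod 17); (6|17)=-1, (14|17)=-1; sign (−1)^0·-1^1·-1^0 = -1.
(a,b)_29: α=1, u≡20; β=1, v≡26 (mod 29); (20|29)=+1, (26|29)=-1; sign (−1)^0·+1^1·-1^1 = -1.
(a,b)_5: α=-2, u≡3; β=-2, v≡2 (mod 5); (3|5)=-1, (2|5)=-1; sign (−1)^0·-1^-2·-1^-2 = +1.
(a,b)_∞: sgn(-15022)=−, sgn(10908118)=+, so +1.
(a,b)_23: α=0, u≡11; β=1, v≡3 (mod 23); (11|23)=-1, (3|23)=+1; sign (−1)^0·-1^1·+1^0 = -1.
(a,b)_3: α=-6, u≡2; β=-6, v≡1 (mod 3); (2|3)=-1, (1|3)=+1; sign (−1)^0·-1^-6·+1^-6 = +1.
(a,b)_2: α=5, β=-9; u≡1, v≡3 (mod 8); ε(u)ε(v)=0·1, αω(v)=5·1, βω(u)=-9·0; sum ≡ 1  ⇒  -1.
(a,b)_37: α=1, u≡16; β=1, v≡5 (mod 37); (16|37)=+1, (5|37)=-1; sign (−1)^0·+1^1·-1^1 = -1.
(a,b)_7: α=1, u≡5; β=2, v≡4 (mod 7); (5|7)=-1, (4|7)=+1; sign (−1)^0·-1^2·+1^1 = +1.
(a,b)_13: α=2, u≡8; β=5, v≡12 (mod 13); (8|13)=-1, (12|13)=+1; sign (−1)^0·-1^5·+1^2 = -1.
Ram(-15022, 10908118) = {2, 13, 17, 23, 29, 37}; no ℚ_2-point on the conic.

[2, 13, 17, 23, 29, 37]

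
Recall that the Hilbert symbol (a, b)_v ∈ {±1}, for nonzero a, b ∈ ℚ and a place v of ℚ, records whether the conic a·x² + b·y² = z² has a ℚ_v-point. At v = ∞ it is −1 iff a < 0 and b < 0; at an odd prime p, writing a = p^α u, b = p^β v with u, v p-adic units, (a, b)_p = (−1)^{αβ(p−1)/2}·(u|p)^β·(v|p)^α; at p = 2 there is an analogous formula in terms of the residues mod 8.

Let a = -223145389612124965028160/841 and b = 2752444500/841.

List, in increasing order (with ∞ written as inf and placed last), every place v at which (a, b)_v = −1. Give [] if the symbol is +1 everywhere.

[3, 5, 17, 23]

Mod squares: a ≡ -4485, b ≡ 76245. Check v ∈ {∞, 2, 3, 5, 13, 17, 19, 23, 29}.
v=23: a=23^5·(≡4), b=23^1·(≡3) mod 23; (4|23)=+1, (3|23)=+1; (−1)^{5·1·11}·(+1)^1·(+1)^5 = -1.
v=2: v_2(a)=6, v_2(b)=2; units ≡ 3, 5 (mod 8); ε·ε+αω+βω = 1·0+6·1+2·1 ≡ 0  ⇒  (a,b)_2 = +1.
v=5: a=5^1·(≡3), b=5^3·(≡1) mod 5; (3|5)=-1, (1|5)=+1; (−1)^{1·3·2}·(-1)^3·(+1)^1 = -1.
v=19: a=19^6·(≡15), b=19^2·(≡17) mod 19; (15|19)=-1, (17|19)=+1; (−1)^{6·2·9}·(-1)^2·(+1)^6 = +1.
v=13: a=13^1·(≡6), b=13^1·(≡7) mod 13; (6|13)=-1, (7|13)=-1; (−1)^{1·1·6}·(-1)^1·(-1)^1 = +1.
v=3: a=3^11·(≡2), b=3^1·(≡2) mod 3; (2|3)=-1, (2|3)=-1; (−1)^{11·1·1}·(-1)^1·(-1)^11 = -1.
v=∞: -4485 < 0 and 76245 > 0  ⇒  (a,b)_∞ = +1.
v=29: a=29^-2·(≡21), b=29^-2·(≡9) mod 29; (21|29)=-1, (9|29)=+1; (−1)^{-2·-2·14}·(-1)^-2·(+1)^-2 = +1.
v=17: a=17^0·(≡5), b=17^1·(≡3) mod 17; (5|17)=-1, (3|17)=-1; (−1)^{0·1·8}·(-1)^1·(-1)^0 = -1.
|Ram(-4485, 76245)| = 4, even; anisotropic at {3, 5, 17, 23}.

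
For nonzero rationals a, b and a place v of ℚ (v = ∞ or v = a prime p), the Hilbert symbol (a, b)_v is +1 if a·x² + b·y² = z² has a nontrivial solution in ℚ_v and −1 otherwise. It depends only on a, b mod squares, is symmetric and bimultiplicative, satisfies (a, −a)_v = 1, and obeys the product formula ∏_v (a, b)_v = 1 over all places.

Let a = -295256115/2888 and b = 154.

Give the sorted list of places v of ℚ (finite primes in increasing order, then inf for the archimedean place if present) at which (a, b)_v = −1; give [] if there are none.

[37, 47]

(a, b) ≡ (-1339030, 154) mod (ℚ^×)²; places V = {2, 3, 5, 7, 11, 19, 37, 47, ∞}.
(a,b)_37: α=1, u≡3; β=0, v≡6 (mod 37); (3|37)=+1, (6|37)=-1; sign (−1)^0·+1^0·-1^1 = -1.
(a,b)_5: α=1, u≡4; β=0, v≡4 (mod 5); (4|5)=+1, (4|5)=+1; sign (−1)^0·+1^0·+1^1 = +1.
(a,b)_11: α=1, u≡7; β=1, v≡3 (mod 11); (7|11)=-1, (3|11)=+1; sign (−1)^1·-1^1·+1^1 = +1.
(a,b)_19: α=-2, u≡13; β=0, v≡2 (mod 19); (13|19)=-1, (2|19)=-1; sign (−1)^0·-1^0·-1^-2 = +1.
(a,b)_7: α=3, u≡5; β=1, v≡1 (mod 7); (5|7)=-1, (1|7)=+1; sign (−1)^1·-1^1·+1^3 = +1.
(a,b)_∞: sgn(-1339030)=−, sgn(154)=+, so +1.
(a,b)_2: α=-3, β=1; u≡5, v≡5 (mod 8); ε(u)ε(v)=0·0, αω(v)=-3·1, βω(u)=1·1; sum ≡ 0  ⇒  +1.
(a,b)_47: α=1, u≡10; β=0, v≡13 (mod 47); (10|47)=-1, (13|47)=-1; sign (−1)^0·-1^0·-1^1 = -1.
(a,b)_3: α=2, u≡2; β=0, v≡1 (mod 3); (2|3)=-1, (1|3)=+1; sign (−1)^0·-1^0·+1^2 = +1.
(-1339030, 154 / ℚ) ramifies at {37, 47}: a division algebra.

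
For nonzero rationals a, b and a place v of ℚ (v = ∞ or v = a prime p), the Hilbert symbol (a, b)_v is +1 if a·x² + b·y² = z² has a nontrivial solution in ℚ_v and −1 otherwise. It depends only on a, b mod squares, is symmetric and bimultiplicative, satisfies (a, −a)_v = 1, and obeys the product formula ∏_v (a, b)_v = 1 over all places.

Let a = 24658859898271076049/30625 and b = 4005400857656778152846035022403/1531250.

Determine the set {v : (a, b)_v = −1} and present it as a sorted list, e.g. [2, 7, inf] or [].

Mod squares: a ≡ 21489, b ≡ 278806. Check v ∈ {∞, 2, 3, 5, 7, 11, 13, 19, 23, 29}.
v=3: a=3^11·(≡2), b=3^20·(≡1) mod 3; (2|3)=-1, (1|3)=+1; (−1)^{11·20·1}·(-1)^20·(+1)^11 = +1.
v=2: v_2(a)=0, v_2(b)=-1; units ≡ 1, 3 (mod 8); ε·ε+αω+βω = 0·1+0·1+-1·0 ≡ 0  ⇒  (a,b)_2 = +1.
v=11: a=11^2·(≡6), b=11^1·(≡8) mod 11; (6|11)=-1, (8|11)=-1; (−1)^{2·1·5}·(-1)^1·(-1)^2 = -1.
v=29: a=29^3·(≡5), b=29^5·(≡11) mod 29; (5|29)=+1, (11|29)=-1; (−1)^{3·5·14}·(+1)^5·(-1)^3 = -1.
v=5: a=5^-4·(≡1), b=5^-6·(≡1) mod 5; (1|5)=+1, (1|5)=+1; (−1)^{-4·-6·2}·(+1)^-6·(+1)^-4 = +1.
v=∞: 21489 > 0 and 278806 > 0  ⇒  (a,b)_∞ = +1.
v=19: a=19^3·(≡14), b=19^5·(≡11) mod 19; (14|19)=-1, (11|19)=+1; (−1)^{3·5·9}·(-1)^5·(+1)^3 = +1.
v=13: a=13^1·(≡7), b=13^2·(≡2) mod 13; (7|13)=-1, (2|13)=-1; (−1)^{1·2·6}·(-1)^2·(-1)^1 = -1.
v=7: a=7^-2·(≡6), b=7^-2·(≡5) mod 7; (6|7)=-1, (5|7)=-1; (−1)^{-2·-2·3}·(-1)^-2·(-1)^-2 = +1.
v=23: a=23^2·(≡5), b=23^3·(≡13) mod 23; (5|23)=-1, (13|23)=+1; (−1)^{2·3·11}·(-1)^3·(+1)^2 = -1.
Ram(21489, 278806) = {11, 13, 23, 29}; no ℚ_11-point on the conic.

[11, 13, 23, 29]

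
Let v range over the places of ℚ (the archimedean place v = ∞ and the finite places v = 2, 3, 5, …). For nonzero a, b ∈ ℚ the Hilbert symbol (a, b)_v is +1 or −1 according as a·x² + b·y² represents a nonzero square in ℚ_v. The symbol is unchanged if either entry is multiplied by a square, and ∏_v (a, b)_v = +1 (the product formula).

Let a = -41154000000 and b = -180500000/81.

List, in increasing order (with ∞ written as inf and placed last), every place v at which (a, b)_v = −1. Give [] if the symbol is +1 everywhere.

[2, inf]

Mod squares: a ≡ -114, b ≡ -2. Check v ∈ {∞, 2, 3, 5, 19}.
v=2: v_2(a)=7, v_2(b)=5; units ≡ 7, 7 (mod 8); ε·ε+αω+βω = 1·1+7·0+5·0 ≡ 1  ⇒  (a,b)_2 = -1.
v=∞: -114 < 0 and -2 < 0  ⇒  (a,b)_∞ = -1.
v=3: a=3^1·(≡1), b=3^-4·(≡1) mod 3; (1|3)=+1, (1|3)=+1; (−1)^{1·-4·1}·(+1)^-4·(+1)^1 = +1.
v=19: a=19^3·(≡10), b=19^2·(≡16) mod 19; (10|19)=-1, (16|19)=+1; (−1)^{3·2·9}·(-1)^2·(+1)^3 = +1.
v=5: a=5^6·(≡4), b=5^6·(≡3) mod 5; (4|5)=+1, (3|5)=-1; (−1)^{6·6·2}·(+1)^6·(-1)^6 = +1.
|Ram(-114, -2)| = 2, even; anisotropic at {2, ∞}.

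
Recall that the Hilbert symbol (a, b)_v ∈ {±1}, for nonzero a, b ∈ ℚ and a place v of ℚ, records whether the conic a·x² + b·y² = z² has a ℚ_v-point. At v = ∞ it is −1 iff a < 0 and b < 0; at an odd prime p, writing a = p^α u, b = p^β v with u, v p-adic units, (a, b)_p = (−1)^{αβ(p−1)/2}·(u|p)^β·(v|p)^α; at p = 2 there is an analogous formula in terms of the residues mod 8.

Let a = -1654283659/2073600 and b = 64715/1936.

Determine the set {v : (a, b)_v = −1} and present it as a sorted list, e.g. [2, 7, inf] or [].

[]

(a, b) ≡ (-19, 35) mod (ℚ^×)²; places V = {2, 3, 5, 7, 11, 19, 31, 43, ∞}.
(a,b)_2: α=-10, β=-4; u≡5, v≡3 (mod 8); ε(u)ε(v)=0·1, αω(v)=-10·1, βω(u)=-4·1; sum ≡ 0  ⇒  +1.
(a,b)_5: α=-2, u≡4; β=1, v≡3 (mod 5); (4|5)=+1, (3|5)=-1; sign (−1)^0·+1^1·-1^-2 = +1.
(a,b)_43: α=2, u≡40; β=2, v≡35 (mod 43); (40|43)=+1, (35|43)=+1; sign (−1)^0·+1^2·+1^2 = +1.
(a,b)_3: α=-4, u≡2; β=0, v≡2 (mod 3); (2|3)=-1, (2|3)=-1; sign (−1)^0·-1^0·-1^-4 = +1.
(a,b)_19: α=1, u≡14; β=0, v≡9 (mod 19); (14|19)=-1, (9|19)=+1; sign (−1)^0·-1^0·+1^1 = +1.
(a,b)_7: α=2, u≡1; β=1, v≡3 (mod 7); (1|7)=+1, (3|7)=-1; sign (−1)^0·+1^1·-1^2 = +1.
(a,b)_∞: sgn(-19)=−, sgn(35)=+, so +1.
(a,b)_11: α=0, u≡5; β=-2, v≡7 (mod 11); (5|11)=+1, (7|11)=-1; sign (−1)^0·+1^-2·-1^0 = +1.
(a,b)_31: α=2, u≡29; β=0, v≡19 (mod 31); (29|31)=-1, (19|31)=+1; sign (−1)^0·-1^0·+1^2 = +1.
Every local symbol is +1, so the conic -19·x² + 35·y² = z² has ℚ_v-points for all v and hence a ℚ-point; (a, b / ℚ) ≅ M_2(ℚ).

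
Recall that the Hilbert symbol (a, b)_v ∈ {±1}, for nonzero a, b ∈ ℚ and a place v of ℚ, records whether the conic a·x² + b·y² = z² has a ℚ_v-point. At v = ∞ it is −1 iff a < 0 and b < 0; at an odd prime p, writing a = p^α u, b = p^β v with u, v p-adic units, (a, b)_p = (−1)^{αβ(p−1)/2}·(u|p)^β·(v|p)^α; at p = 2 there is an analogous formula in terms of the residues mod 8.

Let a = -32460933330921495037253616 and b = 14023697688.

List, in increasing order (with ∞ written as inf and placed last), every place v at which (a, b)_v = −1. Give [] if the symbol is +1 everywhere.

[3, 11]

Mod squares: a ≡ -8151, b ≡ 182. Check v ∈ {∞, 2, 3, 7, 11, 13, 19}.
v=11: a=11^5·(≡2), b=11^2·(≡7) mod 11; (2|11)=-1, (7|11)=-1; (−1)^{5·2·5}·(-1)^2·(-1)^5 = -1.
v=13: a=13^3·(≡3), b=13^1·(≡9) mod 13; (3|13)=+1, (9|13)=+1; (−1)^{3·1·6}·(+1)^1·(+1)^3 = +1.
v=7: a=7^6·(≡2), b=7^3·(≡5) mod 7; (2|7)=+1, (5|7)=-1; (−1)^{6·3·3}·(+1)^3·(-1)^6 = +1.
v=19: a=19^5·(≡14), b=19^2·(≡16) mod 19; (14|19)=-1, (16|19)=+1; (−1)^{5·2·9}·(-1)^2·(+1)^5 = +1.
v=2: v_2(a)=4, v_2(b)=3; units ≡ 1, 3 (mod 8); ε·ε+αω+βω = 0·1+4·1+3·0 ≡ 0  ⇒  (a,b)_2 = +1.
v=∞: -8151 < 0 and 182 > 0  ⇒  (a,b)_∞ = +1.
v=3: a=3^9·(≡1), b=3^2·(≡2) mod 3; (1|3)=+1, (2|3)=-1; (−1)^{9·2·1}·(+1)^2·(-1)^9 = -1.
|Ram(-8151, 182)| = 2, even; anisotropic at {3, 11}.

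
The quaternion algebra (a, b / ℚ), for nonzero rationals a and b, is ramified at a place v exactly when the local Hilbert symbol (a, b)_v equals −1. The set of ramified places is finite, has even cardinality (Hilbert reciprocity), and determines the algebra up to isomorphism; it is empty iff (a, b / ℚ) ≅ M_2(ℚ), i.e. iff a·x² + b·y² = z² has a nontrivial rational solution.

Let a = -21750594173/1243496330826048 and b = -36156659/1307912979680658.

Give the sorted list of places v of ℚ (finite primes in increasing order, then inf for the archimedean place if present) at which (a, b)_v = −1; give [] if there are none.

[7, inf]

Mod squares: a ≡ -1001, b ≡ -22. Check v ∈ {∞, 2, 3, 7, 11, 13, 17, 23, 37, 43}.
v=23: a=23^0·(≡17), b=23^-2·(≡13) mod 23; (17|23)=-1, (13|23)=+1; (−1)^{0·-2·11}·(-1)^-2·(+1)^0 = +1.
v=11: a=11^1·(≡2), b=11^1·(≡4) mod 11; (2|11)=-1, (4|11)=+1; (−1)^{1·1·5}·(-1)^1·(+1)^1 = +1.
v=37: a=37^0·(≡23), b=37^2·(≡2) mod 37; (23|37)=-1, (2|37)=-1; (−1)^{0·2·18}·(-1)^2·(-1)^0 = +1.
v=3: a=3^-14·(≡1), b=3^-4·(≡2) mod 3; (1|3)=+1, (2|3)=-1; (−1)^{-14·-4·1}·(+1)^-4·(-1)^-14 = +1.
v=17: a=17^0·(≡15), b=17^-2·(≡14) mod 17; (15|17)=+1, (14|17)=-1; (−1)^{0·-2·8}·(+1)^-2·(-1)^0 = +1.
v=13: a=13^-3·(≡9), b=13^-4·(≡4) mod 13; (9|13)=+1, (4|13)=+1; (−1)^{-3·-4·6}·(+1)^-4·(+1)^-3 = +1.
v=7: a=7^11·(≡2), b=7^4·(≡5) mod 7; (2|7)=+1, (5|7)=-1; (−1)^{11·4·3}·(+1)^4·(-1)^11 = -1.
v=2: v_2(a)=-6, v_2(b)=-1; units ≡ 7, 5 (mod 8); ε·ε+αω+βω = 1·0+-6·1+-1·0 ≡ 0  ⇒  (a,b)_2 = +1.
v=43: a=43^-2·(≡17), b=43^-2·(≡40) mod 43; (17|43)=+1, (40|43)=+1; (−1)^{-2·-2·21}·(+1)^-2·(+1)^-2 = +1.
v=∞: -1001 < 0 and -22 < 0  ⇒  (a,b)_∞ = -1.
Ram(-1001, -22) = {7, ∞}; no ℚ_7-point on the conic.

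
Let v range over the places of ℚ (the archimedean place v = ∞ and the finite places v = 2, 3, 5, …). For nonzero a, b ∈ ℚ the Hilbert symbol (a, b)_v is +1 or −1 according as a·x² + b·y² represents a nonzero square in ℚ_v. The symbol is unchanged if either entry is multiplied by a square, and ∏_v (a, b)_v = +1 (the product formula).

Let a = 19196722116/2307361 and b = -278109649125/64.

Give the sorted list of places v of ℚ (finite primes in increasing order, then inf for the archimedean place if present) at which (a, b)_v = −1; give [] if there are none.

[17, 23]

(a, b) ≡ (15249, -165) mod (ℚ^×)²; places V = {2, 3, 5, 7, 11, 13, 17, 23, 31, ∞}.
(a,b)_17: α=3, u≡9; β=2, v≡3 (mod 17); (9|17)=+1, (3|17)=-1; sign (−1)^0·+1^2·-1^3 = -1.
(a,b)_2: α=2, β=-6; u≡1, v≡3 (mod 8); ε(u)ε(v)=0·1, αω(v)=2·1, βω(u)=-6·0; sum ≡ 0  ⇒  +1.
(a,b)_5: α=0, u≡1; β=3, v≡3 (mod 5); (1|5)=+1, (3|5)=-1; sign (−1)^0·+1^3·-1^0 = +1.
(a,b)_11: α=2, u≡5; β=1, v≡7 (mod 11); (5|11)=+1, (7|11)=-1; sign (−1)^0·+1^1·-1^2 = +1.
(a,b)_7: α=-4, u≡6; β=2, v≡3 (mod 7); (6|7)=-1, (3|7)=-1; sign (−1)^0·-1^2·-1^-4 = +1.
(a,b)_13: α=1, u≡12; β=0, v≡9 (mod 13); (12|13)=+1, (9|13)=+1; sign (−1)^0·+1^0·+1^1 = +1.
(a,b)_23: α=1, u≡15; β=2, v≡5 (mod 23); (15|23)=-1, (5|23)=-1; sign (−1)^0·-1^2·-1^1 = -1.
(a,b)_31: α=-2, u≡10; β=0, v≡15 (mod 31); (10|31)=+1, (15|31)=-1; sign (−1)^0·+1^0·-1^-2 = +1.
(a,b)_3: α=3, u≡1; β=3, v≡2 (mod 3); (1|3)=+1, (2|3)=-1; sign (−1)^1·+1^3·-1^3 = +1.
(a,b)_∞: sgn(15249)=+, sgn(-165)=−, so +1.
|Ram(15249, -165)| = 2, even; anisotropic at {17, 23}.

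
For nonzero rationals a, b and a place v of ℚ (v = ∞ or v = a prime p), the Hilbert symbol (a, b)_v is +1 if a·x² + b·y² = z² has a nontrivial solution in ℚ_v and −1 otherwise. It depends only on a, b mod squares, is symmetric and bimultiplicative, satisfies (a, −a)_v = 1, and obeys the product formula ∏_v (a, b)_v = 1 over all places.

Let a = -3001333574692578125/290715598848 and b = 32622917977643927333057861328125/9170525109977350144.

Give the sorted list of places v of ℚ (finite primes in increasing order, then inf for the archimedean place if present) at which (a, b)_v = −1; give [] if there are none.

[3, 7]

(a, b) ≡ (-231, 5) mod (ℚ^×)²; places V = {2, 3, 5, 7, 11, 13, 19, 47, ∞}.
(a,b)_2: α=-28, β=-46; u≡1, v≡5 (mod 8); ε(u)ε(v)=0·0, αω(v)=-28·1, βω(u)=-46·0; sum ≡ 0  ⇒  +1.
(a,b)_3: α=-1, u≡1; β=0, v≡2 (mod 3); (1|3)=+1, (2|3)=-1; sign (−1)^0·+1^0·-1^-1 = -1.
(a,b)_∞: sgn(-231)=−, sgn(5)=+, so +1.
(a,b)_47: α=4, u≡32; β=6, v≡26 (mod 47); (32|47)=+1, (26|47)=-1; sign (−1)^0·+1^6·-1^4 = +1.
(a,b)_5: α=8, u≡4; β=13, v≡4 (mod 5); (4|5)=+1, (4|5)=+1; sign (−1)^0·+1^13·+1^8 = +1.
(a,b)_11: α=3, u≡9; β=6, v≡1 (mod 11); (9|11)=+1, (1|11)=+1; sign (−1)^0·+1^6·+1^3 = +1.
(a,b)_13: α=2, u≡9; β=4, v≡2 (mod 13); (9|13)=+1, (2|13)=-1; sign (−1)^0·+1^4·-1^2 = +1.
(a,b)_7: α=1, u≡2; β=2, v≡3 (mod 7); (2|7)=+1, (3|7)=-1; sign (−1)^0·+1^2·-1^1 = -1.
(a,b)_19: α=-2, u≡1; β=-4, v≡9 (mod 19); (1|19)=+1, (9|19)=+1; sign (−1)^0·+1^-4·+1^-2 = +1.
Ram(-231, 5) = {3, 7}; no ℚ_3-point on the conic.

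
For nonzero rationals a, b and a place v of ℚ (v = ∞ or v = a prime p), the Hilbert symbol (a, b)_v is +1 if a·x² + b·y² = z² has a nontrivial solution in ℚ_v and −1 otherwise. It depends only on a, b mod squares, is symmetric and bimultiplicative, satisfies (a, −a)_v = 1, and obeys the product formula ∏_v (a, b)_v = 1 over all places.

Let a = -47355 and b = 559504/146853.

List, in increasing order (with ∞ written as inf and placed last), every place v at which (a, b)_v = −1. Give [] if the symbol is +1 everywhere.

(a, b) ≡ (-47355, 37) mod (ℚ^×)²; places V = {2, 3, 5, 7, 11, 17, 37, 41, ∞}.
(a,b)_2: α=0, β=4; u≡5, v≡5 (mod 8); ε(u)ε(v)=0·0, αω(v)=0·1, βω(u)=4·1; sum ≡ 0  ⇒  +1.
(a,b)_∞: sgn(-47355)=−, sgn(37)=+, so +1.
(a,b)_5: α=1, u≡4; β=0, v≡3 (mod 5); (4|5)=+1, (3|5)=-1; sign (−1)^0·+1^0·-1^1 = -1.
(a,b)_11: α=1, u≡7; β=2, v≡5 (mod 11); (7|11)=-1, (5|11)=+1; sign (−1)^0·-1^2·+1^1 = +1.
(a,b)_17: α=0, u≡7; β=2, v≡7 (mod 17); (7|17)=-1, (7|17)=-1; sign (−1)^0·-1^2·-1^0 = +1.
(a,b)_41: α=1, u≡34; β=0, v≡39 (mod 41); (34|41)=-1, (39|41)=+1; sign (−1)^0·-1^0·+1^1 = +1.
(a,b)_37: α=0, u≡5; β=-1, v≡36 (mod 37); (5|37)=-1, (36|37)=+1; sign (−1)^0·-1^-1·+1^0 = -1.
(a,b)_7: α=1, u≡4; β=-2, v≡1 (mod 7); (4|7)=+1, (1|7)=+1; sign (−1)^0·+1^-2·+1^1 = +1.
(a,b)_3: α=1, u≡1; β=-4, v≡1 (mod 3); (1|3)=+1, (1|3)=+1; sign (−1)^0·+1^-4·+1^1 = +1.
(-47355, 37 / ℚ) ramifies at {5, 37}: a division algebra.

[5, 37]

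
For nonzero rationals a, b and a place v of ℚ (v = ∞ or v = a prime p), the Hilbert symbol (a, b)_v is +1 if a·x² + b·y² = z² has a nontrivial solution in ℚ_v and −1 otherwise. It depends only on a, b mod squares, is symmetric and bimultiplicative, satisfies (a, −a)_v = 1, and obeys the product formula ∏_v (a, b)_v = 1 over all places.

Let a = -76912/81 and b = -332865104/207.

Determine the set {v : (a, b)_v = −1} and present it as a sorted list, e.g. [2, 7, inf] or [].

(a, b) ≡ (-4807, -7843) mod (ℚ^×)²; places V = {2, 3, 11, 13, 19, 23, 31, ∞}.
(a,b)_13: α=0, u≡3; β=2, v≡12 (mod 13); (3|13)=+1, (12|13)=+1; sign (−1)^0·+1^2·+1^0 = +1.
(a,b)_2: α=4, β=4; u≡1, v≡5 (mod 8); ε(u)ε(v)=0·0, αω(v)=4·1, βω(u)=4·0; sum ≡ 0  ⇒  +1.
(a,b)_3: α=-4, u≡2; β=-2, v≡2 (mod 3); (2|3)=-1, (2|3)=-1; sign (−1)^0·-1^-2·-1^-4 = +1.
(a,b)_31: α=0, u≡13; β=1, v≡30 (mod 31); (13|31)=-1, (30|31)=-1; sign (−1)^0·-1^1·-1^0 = -1.
(a,b)_11: α=1, u≡1; β=1, v≡7 (mod 11); (1|11)=+1, (7|11)=-1; sign (−1)^1·+1^1·-1^1 = +1.
(a,b)_19: α=1, u≡15; β=2, v≡16 (mod 19); (15|19)=-1, (16|19)=+1; sign (−1)^0·-1^2·+1^1 = +1.
(a,b)_∞: sgn(-4807)=−, sgn(-7843)=−, so -1.
(a,b)_23: α=1, u≡5; β=-1, v≡3 (mod 23); (5|23)=-1, (3|23)=+1; sign (−1)^1·-1^-1·+1^1 = +1.
|Ram(-4807, -7843)| = 2, even; anisotropic at {31, ∞}.

[31, inf]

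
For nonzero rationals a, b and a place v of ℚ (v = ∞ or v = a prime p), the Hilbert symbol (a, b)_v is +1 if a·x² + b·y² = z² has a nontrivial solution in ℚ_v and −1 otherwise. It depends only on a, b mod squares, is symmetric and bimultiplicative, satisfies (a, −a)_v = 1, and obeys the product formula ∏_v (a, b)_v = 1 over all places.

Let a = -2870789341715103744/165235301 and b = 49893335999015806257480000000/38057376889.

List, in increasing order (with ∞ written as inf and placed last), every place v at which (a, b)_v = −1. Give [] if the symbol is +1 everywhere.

(a, b) ≡ (-754, 130) mod (ℚ^×)²; places V = {2, 3, 5, 7, 11, 13, 29, 31, 43, ∞}.
(a,b)_13: α=3, u≡7; β=5, v≡12 (mod 13); (7|13)=-1, (12|13)=+1; sign (−1)^0·-1^5·+1^3 = -1.
(a,b)_5: α=0, u≡1; β=7, v≡1 (mod 5); (1|5)=+1, (1|5)=+1; sign (−1)^0·+1^7·+1^0 = +1.
(a,b)_11: α=-2, u≡4; β=0, v≡9 (mod 11); (4|11)=+1, (9|11)=+1; sign (−1)^0·+1^0·+1^-2 = +1.
(a,b)_31: α=-2, u≡6; β=-4, v≡24 (mod 31); (6|31)=-1, (24|31)=-1; sign (−1)^0·-1^-4·-1^-2 = +1.
(a,b)_29: α=-1, u≡19; β=-2, v≡15 (mod 29); (19|29)=-1, (15|29)=-1; sign (−1)^0·-1^-2·-1^-1 = -1.
(a,b)_∞: sgn(-754)=−, sgn(130)=+, so +1.
(a,b)_2: α=19, β=9; u≡7, v≡1 (mod 8); ε(u)ε(v)=1·0, αω(v)=19·0, βω(u)=9·0; sum ≡ 0  ⇒  +1.
(a,b)_3: α=6, u≡2; β=12, v≡1 (mod 3); (2|3)=-1, (1|3)=+1; sign (−1)^0·-1^12·+1^6 = +1.
(a,b)_7: α=-2, u≡4; β=-2, v≡4 (mod 7); (4|7)=+1, (4|7)=+1; sign (−1)^0·+1^-2·+1^-2 = +1.
(a,b)_43: α=4, u≡19; β=6, v≡25 (mod 43); (19|43)=-1, (25|43)=+1; sign (−1)^0·-1^6·+1^4 = +1.
(-754, 130 / ℚ) ramifies at {13, 29}: a division algebra.

[13, 29]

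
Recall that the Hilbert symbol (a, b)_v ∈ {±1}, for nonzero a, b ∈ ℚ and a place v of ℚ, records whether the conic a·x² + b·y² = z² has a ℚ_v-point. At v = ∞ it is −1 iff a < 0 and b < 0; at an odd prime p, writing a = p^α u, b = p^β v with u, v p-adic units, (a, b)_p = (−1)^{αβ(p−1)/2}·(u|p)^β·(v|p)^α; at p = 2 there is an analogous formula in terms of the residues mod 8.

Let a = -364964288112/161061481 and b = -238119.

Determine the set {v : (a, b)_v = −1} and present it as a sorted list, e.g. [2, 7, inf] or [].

(a, b) ≡ (-527, -238119) mod (ℚ^×)²; places V = {2, 3, 7, 17, 23, 29, 31, 37, 43, ∞}.
(a,b)_3: α=4, u≡1; β=1, v≡1 (mod 3); (1|3)=+1, (1|3)=+1; sign (−1)^0·+1^1·+1^4 = +1.
(a,b)_43: α=2, u≡22; β=0, v≡15 (mod 43); (22|43)=-1, (15|43)=+1; sign (−1)^0·-1^0·+1^2 = +1.
(a,b)_31: α=1, u≡28; β=0, v≡23 (mod 31); (28|31)=+1, (23|31)=-1; sign (−1)^0·+1^0·-1^1 = -1.
(a,b)_37: α=-2, u≡36; β=0, v≡13 (mod 37); (36|37)=+1, (13|37)=-1; sign (−1)^0·+1^0·-1^-2 = +1.
(a,b)_29: α=0, u≡5; β=1, v≡25 (mod 29); (5|29)=+1, (25|29)=+1; sign (−1)^0·+1^1·+1^0 = +1.
(a,b)_17: α=3, u≡12; β=1, v≡1 (mod 17); (12|17)=-1, (1|17)=+1; sign (−1)^0·-1^1·+1^3 = -1.
(a,b)_2: α=4, β=0; u≡1, v≡1 (mod 8); ε(u)ε(v)=0·0, αω(v)=4·0, βω(u)=0·0; sum ≡ 0  ⇒  +1.
(a,b)_∞: sgn(-527)=−, sgn(-238119)=−, so -1.
(a,b)_7: α=-6, u≡6; β=1, v≡3 (mod 7); (6|7)=-1, (3|7)=-1; sign (−1)^0·-1^1·-1^-6 = -1.
(a,b)_23: α=0, u≡16; β=1, v≡20 (mod 23); (16|23)=+1, (20|23)=-1; sign (−1)^0·+1^1·-1^0 = +1.
Ram(-527, -238119) = {7, 17, 31, ∞}; no ℚ_7-point on the conic.

[7, 17, 31, inf]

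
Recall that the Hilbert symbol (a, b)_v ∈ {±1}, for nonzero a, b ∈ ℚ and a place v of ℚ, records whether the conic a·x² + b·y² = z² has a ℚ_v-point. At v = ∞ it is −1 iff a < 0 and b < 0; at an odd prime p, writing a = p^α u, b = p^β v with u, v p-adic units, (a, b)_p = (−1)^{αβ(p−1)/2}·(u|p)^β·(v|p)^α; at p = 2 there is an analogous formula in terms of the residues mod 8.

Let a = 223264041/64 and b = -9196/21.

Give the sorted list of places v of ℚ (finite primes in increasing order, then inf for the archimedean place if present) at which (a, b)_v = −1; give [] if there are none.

(a, b) ≡ (26961, -399) mod (ℚ^×)²; places V = {2, 3, 7, 11, 13, 19, 43, ∞}.
(a,b)_3: α=1, u≡2; β=-1, v≡2 (mod 3); (2|3)=-1, (2|3)=-1; sign (−1)^1·-1^-1·-1^1 = -1.
(a,b)_43: α=1, u≡40; β=0, v≡31 (mod 43); (40|43)=+1, (31|43)=+1; sign (−1)^0·+1^0·+1^1 = +1.
(a,b)_7: α=2, u≡4; β=-1, v≡3 (mod 7); (4|7)=+1, (3|7)=-1; sign (−1)^0·+1^-1·-1^2 = +1.
(a,b)_∞: sgn(26961)=+, sgn(-399)=−, so +1.
(a,b)_2: α=-6, β=2; u≡1, v≡1 (mod 8); ε(u)ε(v)=0·0, αω(v)=-6·0, βω(u)=2·0; sum ≡ 0  ⇒  +1.
(a,b)_13: α=2, u≡10; β=0, v≡1 (mod 13); (10|13)=+1, (1|13)=+1; sign (−1)^0·+1^0·+1^2 = +1.
(a,b)_19: α=1, u≡8; β=1, v≡5 (mod 19); (8|19)=-1, (5|19)=+1; sign (−1)^1·-1^1·+1^1 = +1.
(a,b)_11: α=1, u≡9; β=2, v≡10 (mod 11); (9|11)=+1, (10|11)=-1; sign (−1)^0·+1^2·-1^1 = -1.
Ram(26961, -399) = {3, 11}; no ℚ_3-point on the conic.

[3, 11]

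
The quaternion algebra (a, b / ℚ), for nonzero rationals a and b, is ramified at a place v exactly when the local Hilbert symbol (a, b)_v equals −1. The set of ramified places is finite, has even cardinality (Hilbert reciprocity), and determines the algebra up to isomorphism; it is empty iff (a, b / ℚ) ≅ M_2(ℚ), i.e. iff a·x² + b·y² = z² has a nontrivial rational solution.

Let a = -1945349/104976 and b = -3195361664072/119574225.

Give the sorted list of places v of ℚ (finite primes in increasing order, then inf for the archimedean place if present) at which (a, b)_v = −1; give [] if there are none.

[29, inf]

(a, b) ≡ (-29, -2) mod (ℚ^×)²; places V = {2, 3, 5, 7, 19, 29, 31, 37, ∞}.
(a,b)_31: α=0, u≡18; β=2, v≡12 (mod 31); (18|31)=+1, (12|31)=-1; sign (−1)^0·+1^2·-1^0 = +1.
(a,b)_5: α=0, u≡1; β=-2, v≡2 (mod 5); (1|5)=+1, (2|5)=-1; sign (−1)^0·+1^-2·-1^0 = +1.
(a,b)_19: α=0, u≡4; β=2, v≡7 (mod 19); (4|19)=+1, (7|19)=+1; sign (−1)^0·+1^2·+1^0 = +1.
(a,b)_3: α=-8, u≡1; β=-14, v≡1 (mod 3); (1|3)=+1, (1|3)=+1; sign (−1)^0·+1^-14·+1^-8 = +1.
(a,b)_∞: sgn(-29)=−, sgn(-2)=−, so -1.
(a,b)_7: α=2, u≡6; β=0, v≡3 (mod 7); (6|7)=-1, (3|7)=-1; sign (−1)^0·-1^0·-1^2 = +1.
(a,b)_2: α=-4, β=3; u≡3, v≡7 (mod 8); ε(u)ε(v)=1·1, αω(v)=-4·0, βω(u)=3·1; sum ≡ 0  ⇒  +1.
(a,b)_29: α=1, u≡1; β=2, v≡14 (mod 29); (1|29)=+1, (14|29)=-1; sign (−1)^0·+1^2·-1^1 = -1.
(a,b)_37: α=2, u≡19; β=2, v≡24 (mod 37); (19|37)=-1, (24|37)=-1; sign (−1)^0·-1^2·-1^2 = +1.
Ram(-29, -2) = {29, ∞}; no ℚ_29-point on the conic.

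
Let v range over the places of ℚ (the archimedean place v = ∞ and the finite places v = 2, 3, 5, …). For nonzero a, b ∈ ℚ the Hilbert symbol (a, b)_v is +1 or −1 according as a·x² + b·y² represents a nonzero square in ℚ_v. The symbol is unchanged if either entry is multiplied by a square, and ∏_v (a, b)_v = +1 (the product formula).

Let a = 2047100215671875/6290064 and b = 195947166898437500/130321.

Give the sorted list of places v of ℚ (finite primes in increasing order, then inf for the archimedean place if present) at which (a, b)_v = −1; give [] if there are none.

[2, 5, 7, 23]

Mod squares: a ≡ 64883, b ≡ 2015. Check v ∈ {∞, 2, 3, 5, 7, 11, 13, 19, 23, 29, 31}.
v=5: a=5^6·(≡2), b=5^9·(≡2) mod 5; (2|5)=-1, (2|5)=-1; (−1)^{6·9·2}·(-1)^9·(-1)^6 = -1.
v=23: a=23^1·(≡10), b=23^2·(≡14) mod 23; (10|23)=-1, (14|23)=-1; (−1)^{1·2·11}·(-1)^2·(-1)^1 = -1.
v=11: a=11^-2·(≡5), b=11^0·(≡10) mod 11; (5|11)=+1, (10|11)=-1; (−1)^{-2·0·5}·(+1)^0·(-1)^-2 = +1.
v=3: a=3^-2·(≡2), b=3^0·(≡2) mod 3; (2|3)=-1, (2|3)=-1; (−1)^{-2·0·1}·(-1)^0·(-1)^-2 = +1.
v=13: a=13^1·(≡3), b=13^1·(≡4) mod 13; (3|13)=+1, (4|13)=+1; (−1)^{1·1·6}·(+1)^1·(+1)^1 = +1.
v=2: v_2(a)=-4, v_2(b)=2; units ≡ 3, 7 (mod 8); ε·ε+αω+βω = 1·1+-4·0+2·1 ≡ 1  ⇒  (a,b)_2 = -1.
v=7: a=7^5·(≡2), b=7^6·(≡3) mod 7; (2|7)=+1, (3|7)=-1; (−1)^{5·6·3}·(+1)^6·(-1)^5 = -1.
v=29: a=29^2·(≡19), b=29^0·(≡27) mod 29; (19|29)=-1, (27|29)=-1; (−1)^{2·0·14}·(-1)^0·(-1)^2 = +1.
v=∞: 64883 > 0 and 2015 > 0  ⇒  (a,b)_∞ = +1.
v=31: a=31^1·(≡10), b=31^1·(≡6) mod 31; (10|31)=+1, (6|31)=-1; (−1)^{1·1·15}·(+1)^1·(-1)^1 = +1.
v=19: a=19^-2·(≡4), b=19^-4·(≡9) mod 19; (4|19)=+1, (9|19)=+1; (−1)^{-2·-4·9}·(+1)^-4·(+1)^-2 = +1.
Ram(64883, 2015) = {2, 5, 7, 23}; no ℚ_2-point on the conic.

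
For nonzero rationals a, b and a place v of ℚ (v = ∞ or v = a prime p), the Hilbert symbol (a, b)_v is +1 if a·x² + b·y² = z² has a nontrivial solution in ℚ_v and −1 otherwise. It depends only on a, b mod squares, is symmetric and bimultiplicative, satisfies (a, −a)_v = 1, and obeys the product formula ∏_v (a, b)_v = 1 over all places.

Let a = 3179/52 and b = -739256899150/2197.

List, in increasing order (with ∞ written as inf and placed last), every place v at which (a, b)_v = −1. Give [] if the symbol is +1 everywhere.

Mod squares: a ≡ 143, b ≡ -38038. Check v ∈ {∞, 2, 5, 7, 11, 13, 17, 19}.
v=13: a=13^-1·(≡5), b=13^-3·(≡10) mod 13; (5|13)=-1, (10|13)=+1; (−1)^{-1·-3·6}·(-1)^-3·(+1)^-1 = -1.
v=17: a=17^2·(≡11), b=17^4·(≡9) mod 17; (11|17)=-1, (9|17)=+1; (−1)^{2·4·8}·(-1)^4·(+1)^2 = +1.
v=7: a=7^0·(≡5), b=7^1·(≡6) mod 7; (5|7)=-1, (6|7)=-1; (−1)^{0·1·3}·(-1)^1·(-1)^0 = -1.
v=11: a=11^1·(≡10), b=11^3·(≡7) mod 11; (10|11)=-1, (7|11)=-1; (−1)^{1·3·5}·(-1)^3·(-1)^1 = -1.
v=19: a=19^0·(≡14), b=19^1·(≡2) mod 19; (14|19)=-1, (2|19)=-1; (−1)^{0·1·9}·(-1)^1·(-1)^0 = -1.
v=2: v_2(a)=-2, v_2(b)=1; units ≡ 7, 5 (mod 8); ε·ε+αω+βω = 1·0+-2·1+1·0 ≡ 0  ⇒  (a,b)_2 = +1.
v=5: a=5^0·(≡2), b=5^2·(≡2) mod 5; (2|5)=-1, (2|5)=-1; (−1)^{0·2·2}·(-1)^2·(-1)^0 = +1.
v=∞: 143 > 0 and -38038 < 0  ⇒  (a,b)_∞ = +1.
(143, -38038 / ℚ) ramifies at {7, 11, 13, 19}: a division algebra.

[7, 11, 13, 19]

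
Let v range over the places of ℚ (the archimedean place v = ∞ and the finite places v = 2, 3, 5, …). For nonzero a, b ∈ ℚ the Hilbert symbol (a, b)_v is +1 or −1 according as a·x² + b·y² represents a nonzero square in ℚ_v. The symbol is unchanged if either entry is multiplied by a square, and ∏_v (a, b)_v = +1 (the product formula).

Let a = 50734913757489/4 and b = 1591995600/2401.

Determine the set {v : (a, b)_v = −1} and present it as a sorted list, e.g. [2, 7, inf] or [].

[17, 23]

(a, b) ≡ (15249, 442221) mod (ℚ^×)²; places V = {2, 3, 5, 7, 13, 17, 23, 29, ∞}.
(a,b)_5: α=0, u≡1; β=2, v≡4 (mod 5); (1|5)=+1, (4|5)=+1; sign (−1)^0·+1^2·+1^0 = +1.
(a,b)_29: α=2, u≡23; β=1, v≡13 (mod 29); (23|29)=+1, (13|29)=+1; sign (−1)^0·+1^1·+1^2 = +1.
(a,b)_7: α=0, u≡6; β=-4, v≡6 (mod 7); (6|7)=-1, (6|7)=-1; sign (−1)^0·-1^-4·-1^0 = +1.
(a,b)_∞: sgn(15249)=+, sgn(442221)=+, so +1.
(a,b)_3: α=5, u≡1; β=3, v≡2 (mod 3); (1|3)=+1, (2|3)=-1; sign (−1)^1·+1^3·-1^5 = +1.
(a,b)_17: α=3, u≡2; β=1, v≡14 (mod 17); (2|17)=+1, (14|17)=-1; sign (−1)^0·+1^1·-1^3 = -1.
(a,b)_23: α=1, u≡14; β=1, v≡14 (mod 23); (14|23)=-1, (14|23)=-1; sign (−1)^1·-1^1·-1^1 = -1.
(a,b)_2: α=-2, β=4; u≡1, v≡5 (mod 8); ε(u)ε(v)=0·0, αω(v)=-2·1, βω(u)=4·0; sum ≡ 0  ⇒  +1.
(a,b)_13: α=3, u≡12; β=1, v≡12 (mod 13); (12|13)=+1, (12|13)=+1; sign (−1)^0·+1^1·+1^3 = +1.
|Ram(15249, 442221)| = 2, even; anisotropic at {17, 23}.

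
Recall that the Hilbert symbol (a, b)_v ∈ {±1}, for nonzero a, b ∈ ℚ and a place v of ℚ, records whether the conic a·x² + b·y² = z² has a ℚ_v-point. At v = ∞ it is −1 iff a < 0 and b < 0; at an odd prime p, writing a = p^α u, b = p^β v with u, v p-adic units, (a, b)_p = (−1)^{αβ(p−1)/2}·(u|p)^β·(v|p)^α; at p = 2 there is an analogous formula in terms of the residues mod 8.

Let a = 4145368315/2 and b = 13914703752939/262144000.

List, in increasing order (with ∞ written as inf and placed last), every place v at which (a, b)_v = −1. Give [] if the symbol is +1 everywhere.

(a, b) ≡ (54230, 220110) mod (ℚ^×)²; places V = {2, 3, 5, 11, 17, 23, 29, ∞}.
(a,b)_3: α=0, u≡2; β=3, v≡2 (mod 3); (2|3)=-1, (2|3)=-1; sign (−1)^0·-1^3·-1^0 = -1.
(a,b)_17: α=3, u≡14; β=4, v≡7 (mod 17); (14|17)=-1, (7|17)=-1; sign (−1)^0·-1^4·-1^3 = -1.
(a,b)_23: α=2, u≡10; β=1, v≡8 (mod 23); (10|23)=-1, (8|23)=+1; sign (−1)^0·-1^1·+1^2 = -1.
(a,b)_2: α=-1, β=-21; u≡3, v≡7 (mod 8); ε(u)ε(v)=1·1, αω(v)=-1·0, βω(u)=-21·1; sum ≡ 0  ⇒  +1.
(a,b)_11: α=1, u≡7; β=1, v≡3 (mod 11); (7|11)=-1, (3|11)=+1; sign (−1)^1·-1^1·+1^1 = +1.
(a,b)_∞: sgn(54230)=+, sgn(220110)=+, so +1.
(a,b)_29: α=1, u≡19; β=3, v≡2 (mod 29); (19|29)=-1, (2|29)=-1; sign (−1)^0·-1^3·-1^1 = +1.
(a,b)_5: α=1, u≡4; β=-3, v≡2 (mod 5); (4|5)=+1, (2|5)=-1; sign (−1)^0·+1^-3·-1^1 = -1.
(54230, 220110 / ℚ) ramifies at {3, 5, 17, 23}: a division algebra.

[3, 5, 17, 23]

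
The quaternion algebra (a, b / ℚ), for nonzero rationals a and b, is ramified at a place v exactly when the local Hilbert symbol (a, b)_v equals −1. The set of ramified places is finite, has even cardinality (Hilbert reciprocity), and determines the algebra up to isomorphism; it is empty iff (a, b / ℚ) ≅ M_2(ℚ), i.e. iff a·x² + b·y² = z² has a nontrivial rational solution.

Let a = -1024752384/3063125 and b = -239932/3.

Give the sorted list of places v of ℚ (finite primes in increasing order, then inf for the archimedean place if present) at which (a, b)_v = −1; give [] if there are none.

[11, inf]

(a, b) ≡ (-551, -179949) mod (ℚ^×)²; places V = {2, 3, 5, 7, 11, 13, 17, 19, 29, 41, ∞}.
(a,b)_17: α=2, u≡10; β=0, v≡2 (mod 17); (10|17)=-1, (2|17)=+1; sign (−1)^0·-1^0·+1^2 = +1.
(a,b)_41: α=0, u≡23; β=1, v≡31 (mod 41); (23|41)=+1, (31|41)=+1; sign (−1)^0·+1^1·+1^0 = +1.
(a,b)_3: α=6, u≡1; β=-1, v≡2 (mod 3); (1|3)=+1, (2|3)=-1; sign (−1)^0·+1^-1·-1^6 = +1.
(a,b)_∞: sgn(-551)=−, sgn(-179949)=−, so -1.
(a,b)_13: α=-2, u≡11; β=0, v≡3 (mod 13); (11|13)=-1, (3|13)=+1; sign (−1)^0·-1^0·+1^-2 = +1.
(a,b)_29: α=-1, u≡12; β=0, v≡24 (mod 29); (12|29)=-1, (24|29)=+1; sign (−1)^0·-1^0·+1^-1 = +1.
(a,b)_11: α=0, u≡7; β=1, v≡4 (mod 11); (7|11)=-1, (4|11)=+1; sign (−1)^0·-1^1·+1^0 = -1.
(a,b)_19: α=1, u≡7; β=1, v≡15 (mod 19); (7|19)=+1, (15|19)=-1; sign (−1)^1·+1^1·-1^1 = +1.
(a,b)_7: α=0, u≡1; β=1, v≡1 (mod 7); (1|7)=+1, (1|7)=+1; sign (−1)^0·+1^1·+1^0 = +1.
(a,b)_5: α=-4, u≡1; β=0, v≡1 (mod 5); (1|5)=+1, (1|5)=+1; sign (−1)^0·+1^0·+1^-4 = +1.
(a,b)_2: α=8, β=2; u≡1, v≡3 (mod 8); ε(u)ε(v)=0·1, αω(v)=8·1, βω(u)=2·0; sum ≡ 0  ⇒  +1.
Ram(-551, -179949) = {11, ∞}; no ℚ_11-point on the conic.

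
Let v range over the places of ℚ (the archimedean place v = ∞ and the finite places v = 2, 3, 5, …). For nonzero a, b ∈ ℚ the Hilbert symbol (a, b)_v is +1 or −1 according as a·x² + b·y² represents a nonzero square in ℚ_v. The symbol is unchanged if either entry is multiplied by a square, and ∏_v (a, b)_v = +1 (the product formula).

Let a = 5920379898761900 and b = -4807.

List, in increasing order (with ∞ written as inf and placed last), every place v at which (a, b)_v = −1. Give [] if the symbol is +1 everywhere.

[]

(a, b) ≡ (2562131, -4807) mod (ℚ^×)²; places V = {2, 5, 11, 13, 19, 23, 41, ∞}.
(a,b)_5: α=2, u≡1; β=0, v≡3 (mod 5); (1|5)=+1, (3|5)=-1; sign (−1)^0·+1^0·-1^2 = +1.
(a,b)_∞: sgn(2562131)=+, sgn(-4807)=−, so +1.
(a,b)_11: α=3, u≡8; β=1, v≡3 (mod 11); (8|11)=-1, (3|11)=+1; sign (−1)^1·-1^1·+1^3 = +1.
(a,b)_2: α=2, β=0; u≡3, v≡1 (mod 8); ε(u)ε(v)=1·0, αω(v)=2·0, βω(u)=0·1; sum ≡ 0  ⇒  +1.
(a,b)_23: α=3, u≡3; β=1, v≡21 (mod 23); (3|23)=+1, (21|23)=-1; sign (−1)^1·+1^1·-1^3 = +1.
(a,b)_13: α=1, u≡8; β=0, v≡3 (mod 13); (8|13)=-1, (3|13)=+1; sign (−1)^0·-1^0·+1^1 = +1.
(a,b)_41: α=1, u≡13; β=0, v≡31 (mod 41); (13|41)=-1, (31|41)=+1; sign (−1)^0·-1^0·+1^1 = +1.
(a,b)_19: α=3, u≡16; β=1, v≡13 (mod 19); (16|19)=+1, (13|19)=-1; sign (−1)^1·+1^1·-1^3 = +1.
Every local symbol is +1, so the conic 2562131·x² + -4807·y² = z² has ℚ_v-points for all v and hence a ℚ-point; (a, b / ℚ) ≅ M_2(ℚ).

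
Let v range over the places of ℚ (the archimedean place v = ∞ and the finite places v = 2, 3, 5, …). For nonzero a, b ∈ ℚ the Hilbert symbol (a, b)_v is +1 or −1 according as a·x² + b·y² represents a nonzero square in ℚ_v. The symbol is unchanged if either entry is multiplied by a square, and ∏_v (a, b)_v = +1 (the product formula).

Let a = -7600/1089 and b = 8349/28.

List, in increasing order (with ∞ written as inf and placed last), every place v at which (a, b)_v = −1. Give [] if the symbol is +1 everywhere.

Mod squares: a ≡ -19, b ≡ 483. Check v ∈ {∞, 2, 3, 5, 7, 11, 19, 23}.
v=19: a=19^1·(≡3), b=19^0·(≡3) mod 19; (3|19)=-1, (3|19)=-1; (−1)^{1·0·9}·(-1)^0·(-1)^1 = -1.
v=7: a=7^0·(≡4), b=7^-1·(≡3) mod 7; (4|7)=+1, (3|7)=-1; (−1)^{0·-1·3}·(+1)^-1·(-1)^0 = +1.
v=5: a=5^2·(≡4), b=5^0·(≡3) mod 5; (4|5)=+1, (3|5)=-1; (−1)^{2·0·2}·(+1)^0·(-1)^2 = +1.
v=2: v_2(a)=4, v_2(b)=-2; units ≡ 5, 3 (mod 8); ε·ε+αω+βω = 0·1+4·1+-2·1 ≡ 0  ⇒  (a,b)_2 = +1.
v=23: a=23^0·(≡16), b=23^1·(≡22) mod 23; (16|23)=+1, (22|23)=-1; (−1)^{0·1·11}·(+1)^1·(-1)^0 = +1.
v=3: a=3^-2·(≡2), b=3^1·(≡2) mod 3; (2|3)=-1, (2|3)=-1; (−1)^{-2·1·1}·(-1)^1·(-1)^-2 = -1.
v=11: a=11^-2·(≡5), b=11^2·(≡6) mod 11; (5|11)=+1, (6|11)=-1; (−1)^{-2·2·5}·(+1)^2·(-1)^-2 = +1.
v=∞: -19 < 0 and 483 > 0  ⇒  (a,b)_∞ = +1.
(-19, 483 / ℚ) ramifies at {3, 19}: a division algebra.

[3, 19]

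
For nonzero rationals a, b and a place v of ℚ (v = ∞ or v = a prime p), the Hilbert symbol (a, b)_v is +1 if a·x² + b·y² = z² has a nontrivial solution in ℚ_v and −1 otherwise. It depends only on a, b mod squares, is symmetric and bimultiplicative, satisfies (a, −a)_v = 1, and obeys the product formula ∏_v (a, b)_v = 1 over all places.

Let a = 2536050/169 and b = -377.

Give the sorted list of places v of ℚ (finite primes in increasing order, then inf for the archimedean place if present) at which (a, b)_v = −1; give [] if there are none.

[11, 29]

Mod squares: a ≡ 101442, b ≡ -377. Check v ∈ {∞, 2, 3, 5, 11, 13, 29, 53}.
v=∞: 101442 > 0 and -377 < 0  ⇒  (a,b)_∞ = +1.
v=5: a=5^2·(≡3), b=5^0·(≡3) mod 5; (3|5)=-1, (3|5)=-1; (−1)^{2·0·2}·(-1)^0·(-1)^2 = +1.
v=11: a=11^1·(≡3), b=11^0·(≡8) mod 11; (3|11)=+1, (8|11)=-1; (−1)^{1·0·5}·(+1)^0·(-1)^1 = -1.
v=2: v_2(a)=1, v_2(b)=0; units ≡ 1, 7 (mod 8); ε·ε+αω+βω = 0·1+1·0+0·0 ≡ 0  ⇒  (a,b)_2 = +1.
v=3: a=3^1·(≡1), b=3^0·(≡1) mod 3; (1|3)=+1, (1|3)=+1; (−1)^{1·0·1}·(+1)^0·(+1)^1 = +1.
v=13: a=13^-2·(≡10), b=13^1·(≡10) mod 13; (10|13)=+1, (10|13)=+1; (−1)^{-2·1·6}·(+1)^1·(+1)^-2 = +1.
v=53: a=53^1·(≡15), b=53^0·(≡47) mod 53; (15|53)=+1, (47|53)=+1; (−1)^{1·0·26}·(+1)^0·(+1)^1 = +1.
v=29: a=29^1·(≡26), b=29^1·(≡16) mod 29; (26|29)=-1, (16|29)=+1; (−1)^{1·1·14}·(-1)^1·(+1)^1 = -1.
(101442, -377 / ℚ) ramifies at {11, 29}: a division algebra.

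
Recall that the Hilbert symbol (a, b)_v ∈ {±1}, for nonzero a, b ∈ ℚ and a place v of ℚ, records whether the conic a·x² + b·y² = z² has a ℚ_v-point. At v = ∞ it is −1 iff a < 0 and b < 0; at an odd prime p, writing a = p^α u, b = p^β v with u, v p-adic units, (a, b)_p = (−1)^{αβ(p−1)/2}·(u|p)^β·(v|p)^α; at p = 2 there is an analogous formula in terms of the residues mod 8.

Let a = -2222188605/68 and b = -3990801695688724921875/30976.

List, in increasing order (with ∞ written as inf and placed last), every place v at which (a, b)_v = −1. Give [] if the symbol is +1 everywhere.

(a, b) ≡ (-146965, -195) mod (ℚ^×)²; places V = {2, 3, 5, 7, 11, 13, 17, 19, ∞}.
(a,b)_3: α=2, u≡2; β=3, v≡1 (mod 3); (2|3)=-1, (1|3)=+1; sign (−1)^0·-1^3·+1^2 = -1.
(a,b)_11: α=0, u≡6; β=-2, v≡3 (mod 11); (6|11)=-1, (3|11)=+1; sign (−1)^0·-1^-2·+1^0 = +1.
(a,b)_5: α=1, u≡3; β=7, v≡1 (mod 5); (3|5)=-1, (1|5)=+1; sign (−1)^0·-1^7·+1^1 = -1.
(a,b)_∞: sgn(-146965)=−, sgn(-195)=−, so -1.
(a,b)_19: α=1, u≡5; β=2, v≡13 (mod 19); (5|19)=+1, (13|19)=-1; sign (−1)^0·+1^2·-1^1 = -1.
(a,b)_7: α=1, u≡3; β=0, v≡4 (mod 7); (3|7)=-1, (4|7)=+1; sign (−1)^0·-1^0·+1^1 = +1.
(a,b)_13: α=5, u≡7; β=7, v≡6 (mod 13); (7|13)=-1, (6|13)=-1; sign (−1)^0·-1^7·-1^5 = +1.
(a,b)_2: α=-2, β=-8; u≡3, v≡5 (mod 8); ε(u)ε(v)=1·0, αω(v)=-2·1, βω(u)=-8·1; sum ≡ 0  ⇒  +1.
(a,b)_17: α=-1, u≡1; β=4, v≡16 (mod 17); (1|17)=+1, (16|17)=+1; sign (−1)^0·+1^4·+1^-1 = +1.
|Ram(-146965, -195)| = 4, even; anisotropic at {3, 5, 19, ∞}.

[3, 5, 19, inf]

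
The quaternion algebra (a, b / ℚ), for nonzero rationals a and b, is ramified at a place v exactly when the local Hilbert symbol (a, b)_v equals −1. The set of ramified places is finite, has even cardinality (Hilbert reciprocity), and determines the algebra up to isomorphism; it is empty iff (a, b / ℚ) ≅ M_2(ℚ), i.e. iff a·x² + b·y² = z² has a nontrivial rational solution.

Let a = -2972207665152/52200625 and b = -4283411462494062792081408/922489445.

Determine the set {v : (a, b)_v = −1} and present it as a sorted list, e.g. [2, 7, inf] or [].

(a, b) ≡ (-74037, -4072035) mod (ℚ^×)²; places V = {2, 3, 5, 11, 17, 23, 29, 37, 47, ∞}.
(a,b)_47: α=0, u≡19; β=-2, v≡29 (mod 47); (19|47)=-1, (29|47)=-1; sign (−1)^0·-1^-2·-1^0 = +1.
(a,b)_37: α=1, u≡12; β=3, v≡35 (mod 37); (12|37)=+1, (35|37)=-1; sign (−1)^0·+1^3·-1^1 = -1.
(a,b)_5: α=-4, u≡3; β=-1, v≡3 (mod 5); (3|5)=-1, (3|5)=-1; sign (−1)^0·-1^-1·-1^-4 = -1.
(a,b)_23: α=1, u≡16; β=3, v≡4 (mod 23); (16|23)=+1, (4|23)=+1; sign (−1)^1·+1^3·+1^1 = -1.
(a,b)_∞: sgn(-74037)=−, sgn(-4072035)=−, so -1.
(a,b)_11: α=2, u≡5; β=5, v≡9 (mod 11); (5|11)=+1, (9|11)=+1; sign (−1)^0·+1^5·+1^2 = +1.
(a,b)_17: α=-4, u≡4; β=-4, v≡16 (mod 17); (4|17)=+1, (16|17)=+1; sign (−1)^0·+1^-4·+1^-4 = +1.
(a,b)_29: α=1, u≡24; β=3, v≡15 (mod 29); (24|29)=+1, (15|29)=-1; sign (−1)^0·+1^3·-1^1 = -1.
(a,b)_3: α=5, u≡2; β=3, v≡2 (mod 3); (2|3)=-1, (2|3)=-1; sign (−1)^1·-1^3·-1^5 = -1.
(a,b)_2: α=12, β=16; u≡3, v≡5 (mod 8); ε(u)ε(v)=1·0, αω(v)=12·1, βω(u)=16·1; sum ≡ 0  ⇒  +1.
|Ram(-74037, -4072035)| = 6, even; anisotropic at {3, 5, 23, 29, 37, ∞}.

[3, 5, 23, 29, 37, inf]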